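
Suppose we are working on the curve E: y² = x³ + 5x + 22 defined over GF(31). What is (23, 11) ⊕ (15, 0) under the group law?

(23, 11) + (15, 0). λ = (0 - 11)/(15 - 23) ≡ 20/23 mod 31. 23⁻¹ ≡ 27 (mod 31), so λ ≡ 13.
  x = λ² - 23 - 15 = 169 - 38 ≡ 7; y = λ·(23 - 7) - 11 ≡ 11. → (7, 11)

(7, 11)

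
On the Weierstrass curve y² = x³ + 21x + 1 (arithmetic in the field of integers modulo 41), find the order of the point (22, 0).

2P: (22, 0) + (22, 0): same x and y₁ ≡ -y₂, so the sum is the point at infinity.
2P = the point at infinity, so the order is 2.

2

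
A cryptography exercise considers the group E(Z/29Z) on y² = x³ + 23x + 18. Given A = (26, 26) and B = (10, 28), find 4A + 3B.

First 4A:
Double-and-add on 4 = (100)₂. Start with A = (26, 26) for the leading 1-bit.
double: tangent at (26, 26): λ = (3·26² + 23)/(2·26) ≡ 21/23. 23⁻¹ ≡ 24 (mod 29) since 23·24 = 552 ≡ 1, so λ ≡ 21·24 ≡ 11.
  x = λ² - 26 - 26 = 121 - 52 ≡ 11; y = λ·(26 - 11) - 26 ≡ 23. → (11, 23)
double: tangent at (11, 23): λ = (3·11² + 23)/(2·23) ≡ 9/17. 17⁻¹ ≡ 12 (mod 29), so λ ≡ 9·12 ≡ 21.
  x = λ² - 11 - 11 = 441 - 22 ≡ 13; y = λ·(11 - 13) - 23 ≡ 22. → (13, 22)
4A = (13, 22).
Next 3B:
Repeated addition: build up to 3B.
2B: tangent at (10, 28): λ = (3·10² + 23)/(2·28) ≡ 4/27. 27⁻¹ ≡ 14 (mod 29), so λ ≡ 4·14 ≡ 27.
  x = λ² - 10 - 10 = 729 - 20 ≡ 13; y = λ·(10 - 13) - 28 ≡ 7. → (13, 7)
3B: (13, 7) + (10, 28). λ = (28 - 7)/(10 - 13) ≡ 21/26 mod 29. 26⁻¹ ≡ 19 (mod 29) since 26·19 = 494 ≡ 1, so λ ≡ 22.
  x = λ² - 13 - 10 = 484 - 23 ≡ 26; y = λ·(13 - 26) - 7 ≡ 26. → (26, 26)
3B = (26, 26).
Finally 4A + 3B:
(13, 22) + (26, 26). λ = (26 - 22)/(26 - 13) ≡ 4/13 mod 29. 13⁻¹ ≡ 9 (mod 29), so λ ≡ 7.
  x = λ² - 13 - 26 = 49 - 39 ≡ 10; y = λ·(13 - 10) - 22 ≡ 28. → (10, 28)

(10, 28)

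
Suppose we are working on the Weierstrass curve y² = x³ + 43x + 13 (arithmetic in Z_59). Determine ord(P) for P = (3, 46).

2P: tangent at (3, 46): λ = (3·3² + 43)/(2·46) ≡ 11/33. 33⁻¹ ≡ 34 (mod 59), so λ ≡ 11·34 ≡ 20.
  x = λ² - 3 - 3 = 400 - 6 ≡ 40; y = λ·(3 - 40) - 46 ≡ 40. → (40, 40)
3P: (40, 40) + (3, 46). λ = (46 - 40)/(3 - 40) ≡ 6/22 mod 59. 22⁻¹ ≡ 51 (mod 59), so λ ≡ 11.
  x = λ² - 40 - 3 = 121 - 43 ≡ 19; y = λ·(40 - 19) - 40 ≡ 14. → (19, 14)
4P: (19, 14) + (3, 46). λ = (46 - 14)/(3 - 19) ≡ 32/43 mod 59. 43⁻¹ ≡ 11 (mod 59) since 43·11 = 473 ≡ 1, so λ ≡ 57.
  x = λ² - 19 - 3 = 3249 - 22 ≡ 41; y = λ·(19 - 41) - 14 ≡ 30. → (41, 30)
5P: (41, 30) + (3, 46). λ = (46 - 30)/(3 - 41) ≡ 16/21 mod 59. 21⁻¹ ≡ 45 (mod 59) since 21·45 = 945 ≡ 1, so λ ≡ 12.
  x = λ² - 41 - 3 = 144 - 44 ≡ 41; y = λ·(41 - 41) - 30 ≡ 29. → (41, 29)
6P: (41, 29) + (3, 46). λ = (46 - 29)/(3 - 41) ≡ 17/21 mod 59. 21⁻¹ ≡ 45 (mod 59) since 21·45 = 945 ≡ 1, so λ ≡ 57.
  x = λ² - 41 - 3 = 3249 - 44 ≡ 19; y = λ·(41 - 19) - 29 ≡ 45. → (19, 45)
7P: (19, 45) + (3, 46). λ = (46 - 45)/(3 - 19) ≡ 1/43 mod 59. 43⁻¹ ≡ 11 (mod 59), so λ ≡ 11.
  x = λ² - 19 - 3 = 121 - 22 ≡ 40; y = λ·(19 - 40) - 45 ≡ 19. → (40, 19)
8P: (40, 19) + (3, 46). λ = (46 - 19)/(3 - 40) ≡ 27/22 mod 59. 22⁻¹ ≡ 51 (mod 59), so λ ≡ 20.
  x = λ² - 40 - 3 = 400 - 43 ≡ 3; y = λ·(40 - 3) - 19 ≡ 13. → (3, 13)
9P: (3, 13) + (3, 46): same x and y₁ ≡ -y₂, so the sum is O.
9P = O, so the order is 9.

9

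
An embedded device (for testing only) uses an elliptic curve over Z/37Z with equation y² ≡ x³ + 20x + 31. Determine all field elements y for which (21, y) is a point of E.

none

x³ + 20x + 31 = 9712 ≡ 18 (mod 37).
18 is a non-residue mod 37; no y exists.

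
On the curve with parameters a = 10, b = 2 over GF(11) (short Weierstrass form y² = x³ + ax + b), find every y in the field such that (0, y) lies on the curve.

x³ + 10x + 2 = 2 ≡ 2 (mod 11).
2 is a non-residue mod 11; no y exists.

none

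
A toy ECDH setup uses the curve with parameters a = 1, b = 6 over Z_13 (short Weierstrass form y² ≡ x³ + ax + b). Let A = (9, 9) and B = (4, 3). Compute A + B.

(3, 6)

(9, 9) + (4, 3). λ = (3 - 9)/(4 - 9) ≡ 7/8 mod 13. 8⁻¹ ≡ 5 (mod 13), so λ ≡ 9.
  x = λ² - 9 - 4 = 81 - 13 ≡ 3; y = λ·(9 - 3) - 9 ≡ 6. → (3, 6)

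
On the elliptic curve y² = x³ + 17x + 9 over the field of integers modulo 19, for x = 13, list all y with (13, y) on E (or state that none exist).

x³ + 17x + 9 = 2427 ≡ 14 (mod 19).
14 is a non-residue mod 19; no y exists.

none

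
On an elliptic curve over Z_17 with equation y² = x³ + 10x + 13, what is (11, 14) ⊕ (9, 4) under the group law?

(5, 16)

(11, 14) + (9, 4). λ = (4 - 14)/(9 - 11) ≡ 7/15 mod 17. 15⁻¹ ≡ 8 (mod 17), so λ ≡ 5.
  x = λ² - 11 - 9 = 25 - 20 ≡ 5; y = λ·(11 - 5) - 14 ≡ 16. → (5, 16)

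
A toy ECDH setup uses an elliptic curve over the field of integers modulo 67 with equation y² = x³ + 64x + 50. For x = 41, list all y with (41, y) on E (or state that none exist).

21, 46

x³ + 64x + 50 = 71595 ≡ 39 (mod 67).
Square roots of 39 mod 67: 21 and 46 (since 21² = 441 ≡ 39).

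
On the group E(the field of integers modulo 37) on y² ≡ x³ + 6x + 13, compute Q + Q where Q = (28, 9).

(11, 35)

tangent at (28, 9): λ = (3·28² + 6)/(2·9) ≡ 27/18. 18⁻¹ ≡ 35 (mod 37) since 18·35 = 630 ≡ 1, so λ ≡ 27·35 ≡ 20.
  x = λ² - 28 - 28 = 400 - 56 ≡ 11; y = λ·(28 - 11) - 9 ≡ 35. → (11, 35)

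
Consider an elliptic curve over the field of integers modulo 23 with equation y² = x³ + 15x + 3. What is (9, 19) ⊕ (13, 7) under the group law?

(10, 7)

(9, 19) + (13, 7). λ = (7 - 19)/(13 - 9) ≡ 11/4 mod 23. 4⁻¹ ≡ 6 (mod 23), so λ ≡ 20.
  x = λ² - 9 - 13 = 400 - 22 ≡ 10; y = λ·(9 - 10) - 19 ≡ 7. → (10, 7)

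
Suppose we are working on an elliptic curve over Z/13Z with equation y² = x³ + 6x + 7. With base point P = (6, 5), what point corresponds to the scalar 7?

(6, 8)

Repeated addition: build up to 7P.
2P: tangent at (6, 5): λ = (3·6² + 6)/(2·5) ≡ 10/10. 10⁻¹ ≡ 4 (mod 13), so λ ≡ 10·4 ≡ 1.
  x = λ² - 6 - 6 = 1 - 12 ≡ 2; y = λ·(6 - 2) - 5 ≡ 12. → (2, 12)
3P: (2, 12) + (6, 5). λ = (5 - 12)/(6 - 2) ≡ 6/4 mod 13. 4⁻¹ ≡ 10 (mod 13) since 4·10 = 40 ≡ 1, so λ ≡ 8.
  x = λ² - 2 - 6 = 64 - 8 ≡ 4; y = λ·(2 - 4) - 12 ≡ 11. → (4, 11)
4P: (4, 11) + (6, 5). λ = (5 - 11)/(6 - 4) ≡ 7/2 mod 13. 2⁻¹ ≡ 7 (mod 13), so λ ≡ 10.
  x = λ² - 4 - 6 = 100 - 10 ≡ 12; y = λ·(4 - 12) - 11 ≡ 0. → (12, 0)
5P: (12, 0) + (6, 5). λ = (5 - 0)/(6 - 12) ≡ 5/7 mod 13. 7⁻¹ ≡ 2 (mod 13), so λ ≡ 10.
  x = λ² - 12 - 6 = 100 - 18 ≡ 4; y = λ·(12 - 4) - 0 ≡ 2. → (4, 2)
6P: (4, 2) + (6, 5). λ = (5 - 2)/(6 - 4) ≡ 3/2 mod 13. 2⁻¹ ≡ 7 (mod 13) since 2·7 = 14 ≡ 1, so λ ≡ 8.
  x = λ² - 4 - 6 = 64 - 10 ≡ 2; y = λ·(4 - 2) - 2 ≡ 1. → (2, 1)
7P: (2, 1) + (6, 5). λ = (5 - 1)/(6 - 2) ≡ 4/4 mod 13. 4⁻¹ ≡ 10 (mod 13), so λ ≡ 1.
  x = λ² - 2 - 6 = 1 - 8 ≡ 6; y = λ·(2 - 6) - 1 ≡ 8. → (6, 8)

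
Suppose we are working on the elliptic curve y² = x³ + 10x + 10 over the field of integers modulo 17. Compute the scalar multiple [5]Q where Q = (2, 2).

Double-and-add on 5 = (101)₂. Start with Q = (2, 2) for the leading 1-bit.
double: tangent at (2, 2): λ = (3·2² + 10)/(2·2) ≡ 5/4. 4⁻¹ ≡ 13 (mod 17) since 4·13 = 52 ≡ 1, so λ ≡ 5·13 ≡ 14.
  x = λ² - 2 - 2 = 196 - 4 ≡ 5; y = λ·(2 - 5) - 2 ≡ 7. → (5, 7)
double: tangent at (5, 7): λ = (3·5² + 10)/(2·7) ≡ 0/14. 14⁻¹ ≡ 11 (mod 17), so λ ≡ 0·11 ≡ 0.
  x = λ² - 5 - 5 = 0 - 10 ≡ 7; y = λ·(5 - 7) - 7 ≡ 10. → (7, 10)
add Q: (7, 10) + (2, 2). λ = (2 - 10)/(2 - 7) ≡ 9/12 mod 17. 12⁻¹ ≡ 10 (mod 17) since 12·10 = 120 ≡ 1, so λ ≡ 5.
  x = λ² - 7 - 2 = 25 - 9 ≡ 16; y = λ·(7 - 16) - 10 ≡ 13. → (16, 13)

(16, 13)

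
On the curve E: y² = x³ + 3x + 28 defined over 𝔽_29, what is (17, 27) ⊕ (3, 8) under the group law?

(3, 21)

(17, 27) + (3, 8). λ = (8 - 27)/(3 - 17) ≡ 10/15 mod 29. 15⁻¹ ≡ 2 (mod 29) since 15·2 = 30 ≡ 1, so λ ≡ 20.
  x = λ² - 17 - 3 = 400 - 20 ≡ 3; y = λ·(17 - 3) - 27 ≡ 21. → (3, 21)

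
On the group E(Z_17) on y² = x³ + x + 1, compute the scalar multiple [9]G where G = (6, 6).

(11, 0)

Double-and-add on 9 = (1001)₂. Start with G = (6, 6) for the leading 1-bit.
double: tangent at (6, 6): λ = (3·6² + 1)/(2·6) ≡ 7/12. 12⁻¹ ≡ 10 (mod 17), so λ ≡ 7·10 ≡ 2.
  x = λ² - 6 - 6 = 4 - 12 ≡ 9; y = λ·(6 - 9) - 6 ≡ 5. → (9, 5)
double: tangent at (9, 5): λ = (3·9² + 1)/(2·5) ≡ 6/10. 10⁻¹ ≡ 12 (mod 17) since 10·12 = 120 ≡ 1, so λ ≡ 6·12 ≡ 4.
  x = λ² - 9 - 9 = 16 - 18 ≡ 15; y = λ·(9 - 15) - 5 ≡ 5. → (15, 5)
double: tangent at (15, 5): λ = (3·15² + 1)/(2·5) ≡ 13/10. 10⁻¹ ≡ 12 (mod 17), so λ ≡ 13·12 ≡ 3.
  x = λ² - 15 - 15 = 9 - 30 ≡ 13; y = λ·(15 - 13) - 5 ≡ 1. → (13, 1)
add G: (13, 1) + (6, 6). λ = (6 - 1)/(6 - 13) ≡ 5/10 mod 17. 10⁻¹ ≡ 12 (mod 17), so λ ≡ 9.
  x = λ² - 13 - 6 = 81 - 19 ≡ 11; y = λ·(13 - 11) - 1 ≡ 0. → (11, 0)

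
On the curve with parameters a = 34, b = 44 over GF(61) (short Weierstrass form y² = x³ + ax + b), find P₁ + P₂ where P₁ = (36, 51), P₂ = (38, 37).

(36, 51) + (38, 37). λ = (37 - 51)/(38 - 36) ≡ 47/2 mod 61. 2⁻¹ ≡ 31 (mod 61) since 2·31 = 62 ≡ 1, so λ ≡ 54.
  x = λ² - 36 - 38 = 2916 - 74 ≡ 36; y = λ·(36 - 36) - 51 ≡ 10. → (36, 10)

(36, 10)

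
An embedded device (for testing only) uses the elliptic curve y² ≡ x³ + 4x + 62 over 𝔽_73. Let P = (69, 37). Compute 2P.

tangent at (69, 37): λ = (3·69² + 4)/(2·37) ≡ 52/1. 1⁻¹ ≡ 1 (mod 73), so λ ≡ 52·1 ≡ 52.
  x = λ² - 69 - 69 = 2704 - 138 ≡ 11; y = λ·(69 - 11) - 37 ≡ 59. → (11, 59)

(11, 59)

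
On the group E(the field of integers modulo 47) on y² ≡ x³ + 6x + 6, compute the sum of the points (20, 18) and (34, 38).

(20, 18) + (34, 38). λ = (38 - 18)/(34 - 20) ≡ 20/14 mod 47. 14⁻¹ ≡ 37 (mod 47), so λ ≡ 35.
  x = λ² - 20 - 34 = 1225 - 54 ≡ 43; y = λ·(20 - 43) - 18 ≡ 23. → (43, 23)

(43, 23)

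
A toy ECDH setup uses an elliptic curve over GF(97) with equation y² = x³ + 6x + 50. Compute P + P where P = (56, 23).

tangent at (56, 23): λ = (3·56² + 6)/(2·23) ≡ 5/46. 46⁻¹ ≡ 19 (mod 97) since 46·19 = 874 ≡ 1, so λ ≡ 5·19 ≡ 95.
  x = λ² - 56 - 56 = 9025 - 112 ≡ 86; y = λ·(56 - 86) - 23 ≡ 37. → (86, 37)

(86, 37)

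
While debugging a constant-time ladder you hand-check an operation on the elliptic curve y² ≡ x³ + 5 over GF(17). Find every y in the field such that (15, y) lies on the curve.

none

x³ + 0x + 5 = 3380 ≡ 14 (mod 17).
14 is a non-residue mod 17; no y exists.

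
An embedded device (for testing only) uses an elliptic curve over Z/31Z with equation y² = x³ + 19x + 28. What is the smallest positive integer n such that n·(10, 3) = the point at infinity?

8

2P: tangent at (10, 3): λ = (3·10² + 19)/(2·3) ≡ 9/6. 6⁻¹ ≡ 26 (mod 31) since 6·26 = 156 ≡ 1, so λ ≡ 9·26 ≡ 17.
  x = λ² - 10 - 10 = 289 - 20 ≡ 21; y = λ·(10 - 21) - 3 ≡ 27. → (21, 27)
3P: (21, 27) + (10, 3). λ = (3 - 27)/(10 - 21) ≡ 7/20 mod 31. 20⁻¹ ≡ 14 (mod 31), so λ ≡ 5.
  x = λ² - 21 - 10 = 25 - 31 ≡ 25; y = λ·(21 - 25) - 27 ≡ 15. → (25, 15)
4P: (25, 15) + (10, 3). λ = (3 - 15)/(10 - 25) ≡ 19/16 mod 31. 16⁻¹ ≡ 2 (mod 31) since 16·2 = 32 ≡ 1, so λ ≡ 7.
  x = λ² - 25 - 10 = 49 - 35 ≡ 14; y = λ·(25 - 14) - 15 ≡ 0. → (14, 0)
5P: (14, 0) + (10, 3). λ = (3 - 0)/(10 - 14) ≡ 3/27 mod 31. 27⁻¹ ≡ 23 (mod 31) since 27·23 = 621 ≡ 1, so λ ≡ 7.
  x = λ² - 14 - 10 = 49 - 24 ≡ 25; y = λ·(14 - 25) - 0 ≡ 16. → (25, 16)
6P: (25, 16) + (10, 3). λ = (3 - 16)/(10 - 25) ≡ 18/16 mod 31. 16⁻¹ ≡ 2 (mod 31) since 16·2 = 32 ≡ 1, so λ ≡ 5.
  x = λ² - 25 - 10 = 25 - 35 ≡ 21; y = λ·(25 - 21) - 16 ≡ 4. → (21, 4)
7P: (21, 4) + (10, 3). λ = (3 - 4)/(10 - 21) ≡ 30/20 mod 31. 20⁻¹ ≡ 14 (mod 31), so λ ≡ 17.
  x = λ² - 21 - 10 = 289 - 31 ≡ 10; y = λ·(21 - 10) - 4 ≡ 28. → (10, 28)
8P: (10, 28) + (10, 3): same x and y₁ ≡ -y₂, so the sum is the point at infinity.
8P = the point at infinity, so the order is 8.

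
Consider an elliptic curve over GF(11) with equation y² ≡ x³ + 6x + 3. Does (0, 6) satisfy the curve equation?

yes

y² = 6² ≡ 3; x³ + 6x + 3 = 3 ≡ 3 (mod 11). 3 = 3.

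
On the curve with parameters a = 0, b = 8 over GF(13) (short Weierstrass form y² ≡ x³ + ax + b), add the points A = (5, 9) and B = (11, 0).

(9, 10)

(5, 9) + (11, 0). λ = (0 - 9)/(11 - 5) ≡ 4/6 mod 13. 6⁻¹ ≡ 11 (mod 13), so λ ≡ 5.
  x = λ² - 5 - 11 = 25 - 16 ≡ 9; y = λ·(5 - 9) - 9 ≡ 10. → (9, 10)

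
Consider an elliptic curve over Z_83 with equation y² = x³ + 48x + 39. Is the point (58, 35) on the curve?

yes

y² = 35² ≡ 63; x³ + 48x + 39 = 197935 ≡ 63 (mod 83). 63 = 63.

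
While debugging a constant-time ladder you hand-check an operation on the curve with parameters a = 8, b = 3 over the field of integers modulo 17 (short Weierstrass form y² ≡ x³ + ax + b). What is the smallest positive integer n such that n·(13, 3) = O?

2P: tangent at (13, 3): λ = (3·13² + 8)/(2·3) ≡ 5/6. 6⁻¹ ≡ 3 (mod 17), so λ ≡ 5·3 ≡ 15.
  x = λ² - 13 - 13 = 225 - 26 ≡ 12; y = λ·(13 - 12) - 3 ≡ 12. → (12, 12)
3P: (12, 12) + (13, 3). λ = (3 - 12)/(13 - 12) ≡ 8/1 mod 17. 1⁻¹ ≡ 1 (mod 17), so λ ≡ 8.
  x = λ² - 12 - 13 = 64 - 25 ≡ 5; y = λ·(12 - 5) - 12 ≡ 10. → (5, 10)
4P: (5, 10) + (13, 3). λ = (3 - 10)/(13 - 5) ≡ 10/8 mod 17. 8⁻¹ ≡ 15 (mod 17), so λ ≡ 14.
  x = λ² - 5 - 13 = 196 - 18 ≡ 8; y = λ·(5 - 8) - 10 ≡ 16. → (8, 16)
5P: (8, 16) + (13, 3). λ = (3 - 16)/(13 - 8) ≡ 4/5 mod 17. 5⁻¹ ≡ 7 (mod 17), so λ ≡ 11.
  x = λ² - 8 - 13 = 121 - 21 ≡ 15; y = λ·(8 - 15) - 16 ≡ 9. → (15, 9)
6P: (15, 9) + (13, 3). λ = (3 - 9)/(13 - 15) ≡ 11/15 mod 17. 15⁻¹ ≡ 8 (mod 17), so λ ≡ 3.
  x = λ² - 15 - 13 = 9 - 28 ≡ 15; y = λ·(15 - 15) - 9 ≡ 8. → (15, 8)
7P: (15, 8) + (13, 3). λ = (3 - 8)/(13 - 15) ≡ 12/15 mod 17. 15⁻¹ ≡ 8 (mod 17), so λ ≡ 11.
  x = λ² - 15 - 13 = 121 - 28 ≡ 8; y = λ·(15 - 8) - 8 ≡ 1. → (8, 1)
8P: (8, 1) + (13, 3). λ = (3 - 1)/(13 - 8) ≡ 2/5 mod 17. 5⁻¹ ≡ 7 (mod 17), so λ ≡ 14.
  x = λ² - 8 - 13 = 196 - 21 ≡ 5; y = λ·(8 - 5) - 1 ≡ 7. → (5, 7)
9P: (5, 7) + (13, 3). λ = (3 - 7)/(13 - 5) ≡ 13/8 mod 17. 8⁻¹ ≡ 15 (mod 17) since 8·15 = 120 ≡ 1, so λ ≡ 8.
  x = λ² - 5 - 13 = 64 - 18 ≡ 12; y = λ·(5 - 12) - 7 ≡ 5. → (12, 5)
10P: (12, 5) + (13, 3). λ = (3 - 5)/(13 - 12) ≡ 15/1 mod 17. 1⁻¹ ≡ 1 (mod 17) since 1·1 = 1 ≡ 1, so λ ≡ 15.
  x = λ² - 12 - 13 = 225 - 25 ≡ 13; y = λ·(12 - 13) - 5 ≡ 14. → (13, 14)
11P: (13, 14) + (13, 3): same x and y₁ ≡ -y₂, so the sum is O.
11P = O, so the order is 11.

11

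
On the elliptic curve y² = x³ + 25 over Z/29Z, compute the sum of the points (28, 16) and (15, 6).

(28, 16) + (15, 6). λ = (6 - 16)/(15 - 28) ≡ 19/16 mod 29. 16⁻¹ ≡ 20 (mod 29) since 16·20 = 320 ≡ 1, so λ ≡ 3.
  x = λ² - 28 - 15 = 9 - 43 ≡ 24; y = λ·(28 - 24) - 16 ≡ 25. → (24, 25)

(24, 25)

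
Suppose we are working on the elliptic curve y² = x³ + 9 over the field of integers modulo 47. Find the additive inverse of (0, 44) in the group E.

-(0, 44) = (0, -44 mod 47) = (0, 3).

(0, 3)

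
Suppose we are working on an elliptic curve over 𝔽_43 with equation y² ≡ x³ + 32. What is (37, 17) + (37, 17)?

tangent at (37, 17): λ = (3·37² + 0)/(2·17) ≡ 22/34. 34⁻¹ ≡ 19 (mod 43) since 34·19 = 646 ≡ 1, so λ ≡ 22·19 ≡ 31.
  x = λ² - 37 - 37 = 961 - 74 ≡ 27; y = λ·(37 - 27) - 17 ≡ 35. → (27, 35)

(27, 35)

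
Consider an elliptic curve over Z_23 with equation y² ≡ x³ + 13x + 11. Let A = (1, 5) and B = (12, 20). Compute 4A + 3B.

First 4A:
Double-and-add on 4 = (100)₂. Start with A = (1, 5) for the leading 1-bit.
double: tangent at (1, 5): λ = (3·1² + 13)/(2·5) ≡ 16/10. 10⁻¹ ≡ 7 (mod 23), so λ ≡ 16·7 ≡ 20.
  x = λ² - 1 - 1 = 400 - 2 ≡ 7; y = λ·(1 - 7) - 5 ≡ 13. → (7, 13)
double: tangent at (7, 13): λ = (3·7² + 13)/(2·13) ≡ 22/3. 3⁻¹ ≡ 8 (mod 23) since 3·8 = 24 ≡ 1, so λ ≡ 22·8 ≡ 15.
  x = λ² - 7 - 7 = 225 - 14 ≡ 4; y = λ·(7 - 4) - 13 ≡ 9. → (4, 9)
4A = (4, 9).
Next 3B:
Repeated addition: build up to 3B.
2B: tangent at (12, 20): λ = (3·12² + 13)/(2·20) ≡ 8/17. 17⁻¹ ≡ 19 (mod 23) since 17·19 = 323 ≡ 1, so λ ≡ 8·19 ≡ 14.
  x = λ² - 12 - 12 = 196 - 24 ≡ 11; y = λ·(12 - 11) - 20 ≡ 17. → (11, 17)
3B: (11, 17) + (12, 20). λ = (20 - 17)/(12 - 11) ≡ 3/1 mod 23. 1⁻¹ ≡ 1 (mod 23) since 1·1 = 1 ≡ 1, so λ ≡ 3.
  x = λ² - 11 - 12 = 9 - 23 ≡ 9; y = λ·(11 - 9) - 17 ≡ 12. → (9, 12)
3B = (9, 12).
Finally 4A + 3B:
(4, 9) + (9, 12). λ = (12 - 9)/(9 - 4) ≡ 3/5 mod 23. 5⁻¹ ≡ 14 (mod 23), so λ ≡ 19.
  x = λ² - 4 - 9 = 361 - 13 ≡ 3; y = λ·(4 - 3) - 9 ≡ 10. → (3, 10)

(3, 10)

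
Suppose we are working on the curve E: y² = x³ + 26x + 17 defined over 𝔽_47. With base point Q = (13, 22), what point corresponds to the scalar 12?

Double-and-add on 12 = (1100)₂. Start with Q = (13, 22) for the leading 1-bit.
double: tangent at (13, 22): λ = (3·13² + 26)/(2·22) ≡ 16/44. 44⁻¹ ≡ 31 (mod 47), so λ ≡ 16·31 ≡ 26.
  x = λ² - 13 - 13 = 676 - 26 ≡ 39; y = λ·(13 - 39) - 22 ≡ 7. → (39, 7)
add Q: (39, 7) + (13, 22). λ = (22 - 7)/(13 - 39) ≡ 15/21 mod 47. 21⁻¹ ≡ 9 (mod 47) since 21·9 = 189 ≡ 1, so λ ≡ 41.
  x = λ² - 39 - 13 = 1681 - 52 ≡ 31; y = λ·(39 - 31) - 7 ≡ 39. → (31, 39)
double: tangent at (31, 39): λ = (3·31² + 26)/(2·39) ≡ 42/31. 31⁻¹ ≡ 44 (mod 47), so λ ≡ 42·44 ≡ 15.
  x = λ² - 31 - 31 = 225 - 62 ≡ 22; y = λ·(31 - 22) - 39 ≡ 2. → (22, 2)
double: tangent at (22, 2): λ = (3·22² + 26)/(2·2) ≡ 21/4. 4⁻¹ ≡ 12 (mod 47), so λ ≡ 21·12 ≡ 17.
  x = λ² - 22 - 22 = 289 - 44 ≡ 10; y = λ·(22 - 10) - 2 ≡ 14. → (10, 14)

(10, 14)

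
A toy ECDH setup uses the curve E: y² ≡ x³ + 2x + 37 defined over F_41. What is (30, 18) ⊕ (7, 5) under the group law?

(30, 18) + (7, 5). λ = (5 - 18)/(7 - 30) ≡ 28/18 mod 41. 18⁻¹ ≡ 16 (mod 41) since 18·16 = 288 ≡ 1, so λ ≡ 38.
  x = λ² - 30 - 7 = 1444 - 37 ≡ 13; y = λ·(30 - 13) - 18 ≡ 13. → (13, 13)

(13, 13)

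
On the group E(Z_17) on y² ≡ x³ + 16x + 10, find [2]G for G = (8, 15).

(2, 13)

tangent at (8, 15): λ = (3·8² + 16)/(2·15) ≡ 4/13. 13⁻¹ ≡ 4 (mod 17), so λ ≡ 4·4 ≡ 16.
  x = λ² - 8 - 8 = 256 - 16 ≡ 2; y = λ·(8 - 2) - 15 ≡ 13. → (2, 13)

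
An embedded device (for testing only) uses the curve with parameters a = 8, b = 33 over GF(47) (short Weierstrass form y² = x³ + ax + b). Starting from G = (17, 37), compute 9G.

Double-and-add on 9 = (1001)₂. Start with G = (17, 37) for the leading 1-bit.
double: tangent at (17, 37): λ = (3·17² + 8)/(2·37) ≡ 29/27. 27⁻¹ ≡ 7 (mod 47) since 27·7 = 189 ≡ 1, so λ ≡ 29·7 ≡ 15.
  x = λ² - 17 - 17 = 225 - 34 ≡ 3; y = λ·(17 - 3) - 37 ≡ 32. → (3, 32)
double: tangent at (3, 32): λ = (3·3² + 8)/(2·32) ≡ 35/17. 17⁻¹ ≡ 36 (mod 47), so λ ≡ 35·36 ≡ 38.
  x = λ² - 3 - 3 = 1444 - 6 ≡ 28; y = λ·(3 - 28) - 32 ≡ 5. → (28, 5)
double: tangent at (28, 5): λ = (3·28² + 8)/(2·5) ≡ 10/10. 10⁻¹ ≡ 33 (mod 47), so λ ≡ 10·33 ≡ 1.
  x = λ² - 28 - 28 = 1 - 56 ≡ 39; y = λ·(28 - 39) - 5 ≡ 31. → (39, 31)
add G: (39, 31) + (17, 37). λ = (37 - 31)/(17 - 39) ≡ 6/25 mod 47. 25⁻¹ ≡ 32 (mod 47) since 25·32 = 800 ≡ 1, so λ ≡ 4.
  x = λ² - 39 - 17 = 16 - 56 ≡ 7; y = λ·(39 - 7) - 31 ≡ 3. → (7, 3)

(7, 3)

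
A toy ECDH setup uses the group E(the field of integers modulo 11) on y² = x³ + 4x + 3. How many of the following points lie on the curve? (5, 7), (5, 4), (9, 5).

(5, 7): 7² ≡ 5, rhs ≡ 5 → on.
(5, 4): 4² ≡ 5, rhs ≡ 5 → on.
(9, 5): 5² ≡ 3, rhs ≡ 9 → off.

2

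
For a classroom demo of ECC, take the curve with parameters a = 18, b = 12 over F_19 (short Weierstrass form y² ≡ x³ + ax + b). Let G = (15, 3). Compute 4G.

Double-and-add on 4 = (100)₂. Start with G = (15, 3) for the leading 1-bit.
double: tangent at (15, 3): λ = (3·15² + 18)/(2·3) ≡ 9/6. 6⁻¹ ≡ 16 (mod 19), so λ ≡ 9·16 ≡ 11.
  x = λ² - 15 - 15 = 121 - 30 ≡ 15; y = λ·(15 - 15) - 3 ≡ 16. → (15, 16)
double: tangent at (15, 16): λ = (3·15² + 18)/(2·16) ≡ 9/13. 13⁻¹ ≡ 3 (mod 19), so λ ≡ 9·3 ≡ 8.
  x = λ² - 15 - 15 = 64 - 30 ≡ 15; y = λ·(15 - 15) - 16 ≡ 3. → (15, 3)

(15, 3)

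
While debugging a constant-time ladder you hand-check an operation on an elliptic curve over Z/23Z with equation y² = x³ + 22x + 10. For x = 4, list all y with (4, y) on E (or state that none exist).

x³ + 22x + 10 = 162 ≡ 1 (mod 23).
Square roots of 1 mod 23: 1 and 22 (since 1² = 1 ≡ 1).

1, 22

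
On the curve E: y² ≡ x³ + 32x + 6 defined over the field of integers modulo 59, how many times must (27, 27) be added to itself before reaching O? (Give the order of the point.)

2P: tangent at (27, 27): λ = (3·27² + 32)/(2·27) ≡ 36/54. 54⁻¹ ≡ 47 (mod 59), so λ ≡ 36·47 ≡ 40.
  x = λ² - 27 - 27 = 1600 - 54 ≡ 12; y = λ·(27 - 12) - 27 ≡ 42. → (12, 42)
3P: (12, 42) + (27, 27). λ = (27 - 42)/(27 - 12) ≡ 44/15 mod 59. 15⁻¹ ≡ 4 (mod 59), so λ ≡ 58.
  x = λ² - 12 - 27 = 3364 - 39 ≡ 21; y = λ·(12 - 21) - 42 ≡ 26. → (21, 26)
4P: (21, 26) + (27, 27). λ = (27 - 26)/(27 - 21) ≡ 1/6 mod 59. 6⁻¹ ≡ 10 (mod 59), so λ ≡ 10.
  x = λ² - 21 - 27 = 100 - 48 ≡ 52; y = λ·(21 - 52) - 26 ≡ 18. → (52, 18)
5P: (52, 18) + (27, 27). λ = (27 - 18)/(27 - 52) ≡ 9/34 mod 59. 34⁻¹ ≡ 33 (mod 59), so λ ≡ 2.
  x = λ² - 52 - 27 = 4 - 79 ≡ 43; y = λ·(52 - 43) - 18 ≡ 0. → (43, 0)
6P: (43, 0) + (27, 27). λ = (27 - 0)/(27 - 43) ≡ 27/43 mod 59. 43⁻¹ ≡ 11 (mod 59) since 43·11 = 473 ≡ 1, so λ ≡ 2.
  x = λ² - 43 - 27 = 4 - 70 ≡ 52; y = λ·(43 - 52) - 0 ≡ 41. → (52, 41)
7P: (52, 41) + (27, 27). λ = (27 - 41)/(27 - 52) ≡ 45/34 mod 59. 34⁻¹ ≡ 33 (mod 59), so λ ≡ 10.
  x = λ² - 52 - 27 = 100 - 79 ≡ 21; y = λ·(52 - 21) - 41 ≡ 33. → (21, 33)
8P: (21, 33) + (27, 27). λ = (27 - 33)/(27 - 21) ≡ 53/6 mod 59. 6⁻¹ ≡ 10 (mod 59) since 6·10 = 60 ≡ 1, so λ ≡ 58.
  x = λ² - 21 - 27 = 3364 - 48 ≡ 12; y = λ·(21 - 12) - 33 ≡ 17. → (12, 17)
9P: (12, 17) + (27, 27). λ = (27 - 17)/(27 - 12) ≡ 10/15 mod 59. 15⁻¹ ≡ 4 (mod 59), so λ ≡ 40.
  x = λ² - 12 - 27 = 1600 - 39 ≡ 27; y = λ·(12 - 27) - 17 ≡ 32. → (27, 32)
10P: (27, 32) + (27, 27): same x and y₁ ≡ -y₂, so the sum is O.
10P = O, so the order is 10.

10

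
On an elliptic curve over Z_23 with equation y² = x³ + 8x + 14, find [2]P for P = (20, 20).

tangent at (20, 20): λ = (3·20² + 8)/(2·20) ≡ 12/17. 17⁻¹ ≡ 19 (mod 23), so λ ≡ 12·19 ≡ 21.
  x = λ² - 20 - 20 = 441 - 40 ≡ 10; y = λ·(20 - 10) - 20 ≡ 6. → (10, 6)

(10, 6)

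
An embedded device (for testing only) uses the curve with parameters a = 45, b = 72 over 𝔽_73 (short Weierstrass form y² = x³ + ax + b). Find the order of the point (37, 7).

2P: tangent at (37, 7): λ = (3·37² + 45)/(2·7) ≡ 64/14. 14⁻¹ ≡ 47 (mod 73) since 14·47 = 658 ≡ 1, so λ ≡ 64·47 ≡ 15.
  x = λ² - 37 - 37 = 225 - 74 ≡ 5; y = λ·(37 - 5) - 7 ≡ 35. → (5, 35)
3P: (5, 35) + (37, 7). λ = (7 - 35)/(37 - 5) ≡ 45/32 mod 73. 32⁻¹ ≡ 16 (mod 73), so λ ≡ 63.
  x = λ² - 5 - 37 = 3969 - 42 ≡ 58; y = λ·(5 - 58) - 35 ≡ 57. → (58, 57)
4P: (58, 57) + (37, 7). λ = (7 - 57)/(37 - 58) ≡ 23/52 mod 73. 52⁻¹ ≡ 66 (mod 73), so λ ≡ 58.
  x = λ² - 58 - 37 = 3364 - 95 ≡ 57; y = λ·(58 - 57) - 57 ≡ 1. → (57, 1)
5P: (57, 1) + (37, 7). λ = (7 - 1)/(37 - 57) ≡ 6/53 mod 73. 53⁻¹ ≡ 62 (mod 73), so λ ≡ 7.
  x = λ² - 57 - 37 = 49 - 94 ≡ 28; y = λ·(57 - 28) - 1 ≡ 56. → (28, 56)
6P: (28, 56) + (37, 7). λ = (7 - 56)/(37 - 28) ≡ 24/9 mod 73. 9⁻¹ ≡ 65 (mod 73), so λ ≡ 27.
  x = λ² - 28 - 37 = 729 - 65 ≡ 7; y = λ·(28 - 7) - 56 ≡ 0. → (7, 0)
7P: (7, 0) + (37, 7). λ = (7 - 0)/(37 - 7) ≡ 7/30 mod 73. 30⁻¹ ≡ 56 (mod 73) since 30·56 = 1680 ≡ 1, so λ ≡ 27.
  x = λ² - 7 - 37 = 729 - 44 ≡ 28; y = λ·(7 - 28) - 0 ≡ 17. → (28, 17)
8P: (28, 17) + (37, 7). λ = (7 - 17)/(37 - 28) ≡ 63/9 mod 73. 9⁻¹ ≡ 65 (mod 73) since 9·65 = 585 ≡ 1, so λ ≡ 7.
  x = λ² - 28 - 37 = 49 - 65 ≡ 57; y = λ·(28 - 57) - 17 ≡ 72. → (57, 72)
9P: (57, 72) + (37, 7). λ = (7 - 72)/(37 - 57) ≡ 8/53 mod 73. 53⁻¹ ≡ 62 (mod 73), so λ ≡ 58.
  x = λ² - 57 - 37 = 3364 - 94 ≡ 58; y = λ·(57 - 58) - 72 ≡ 16. → (58, 16)
10P: (58, 16) + (37, 7). λ = (7 - 16)/(37 - 58) ≡ 64/52 mod 73. 52⁻¹ ≡ 66 (mod 73), so λ ≡ 63.
  x = λ² - 58 - 37 = 3969 - 95 ≡ 5; y = λ·(58 - 5) - 16 ≡ 38. → (5, 38)
11P: (5, 38) + (37, 7). λ = (7 - 38)/(37 - 5) ≡ 42/32 mod 73. 32⁻¹ ≡ 16 (mod 73) since 32·16 = 512 ≡ 1, so λ ≡ 15.
  x = λ² - 5 - 37 = 225 - 42 ≡ 37; y = λ·(5 - 37) - 38 ≡ 66. → (37, 66)
12P: (37, 66) + (37, 7): same x and y₁ ≡ -y₂, so the sum is ∞.
12P = ∞, so the order is 12.

12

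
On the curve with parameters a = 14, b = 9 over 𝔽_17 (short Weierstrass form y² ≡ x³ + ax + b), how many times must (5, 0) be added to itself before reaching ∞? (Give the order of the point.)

2P: (5, 0) + (5, 0): same x and y₁ ≡ -y₂, so the sum is ∞.
2P = ∞, so the order is 2.

2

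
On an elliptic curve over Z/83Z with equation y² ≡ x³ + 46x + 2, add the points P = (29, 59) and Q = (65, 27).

(40, 43)

(29, 59) + (65, 27). λ = (27 - 59)/(65 - 29) ≡ 51/36 mod 83. 36⁻¹ ≡ 30 (mod 83), so λ ≡ 36.
  x = λ² - 29 - 65 = 1296 - 94 ≡ 40; y = λ·(29 - 40) - 59 ≡ 43. → (40, 43)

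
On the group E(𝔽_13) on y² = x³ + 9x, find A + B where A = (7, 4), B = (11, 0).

(9, 11)

(7, 4) + (11, 0). λ = (0 - 4)/(11 - 7) ≡ 9/4 mod 13. 4⁻¹ ≡ 10 (mod 13), so λ ≡ 12.
  x = λ² - 7 - 11 = 144 - 18 ≡ 9; y = λ·(7 - 9) - 4 ≡ 11. → (9, 11)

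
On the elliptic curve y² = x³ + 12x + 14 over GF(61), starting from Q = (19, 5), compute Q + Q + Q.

(27, 47)

Repeated addition: build up to 3Q.
2Q: tangent at (19, 5): λ = (3·19² + 12)/(2·5) ≡ 58/10. 10⁻¹ ≡ 55 (mod 61), so λ ≡ 58·55 ≡ 18.
  x = λ² - 19 - 19 = 324 - 38 ≡ 42; y = λ·(19 - 42) - 5 ≡ 8. → (42, 8)
3Q: (42, 8) + (19, 5). λ = (5 - 8)/(19 - 42) ≡ 58/38 mod 61. 38⁻¹ ≡ 53 (mod 61), so λ ≡ 24.
  x = λ² - 42 - 19 = 576 - 61 ≡ 27; y = λ·(42 - 27) - 8 ≡ 47. → (27, 47)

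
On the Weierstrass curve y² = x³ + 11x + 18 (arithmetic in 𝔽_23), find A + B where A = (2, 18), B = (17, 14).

(2, 18) + (17, 14). λ = (14 - 18)/(17 - 2) ≡ 19/15 mod 23. 15⁻¹ ≡ 20 (mod 23), so λ ≡ 12.
  x = λ² - 2 - 17 = 144 - 19 ≡ 10; y = λ·(2 - 10) - 18 ≡ 1. → (10, 1)

(10, 1)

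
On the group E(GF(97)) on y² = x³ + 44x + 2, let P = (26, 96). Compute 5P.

(35, 66)

Double-and-add on 5 = (101)₂. Start with P = (26, 96) for the leading 1-bit.
double: tangent at (26, 96): λ = (3·26² + 44)/(2·96) ≡ 35/95. 95⁻¹ ≡ 48 (mod 97), so λ ≡ 35·48 ≡ 31.
  x = λ² - 26 - 26 = 961 - 52 ≡ 36; y = λ·(26 - 36) - 96 ≡ 79. → (36, 79)
double: tangent at (36, 79): λ = (3·36² + 44)/(2·79) ≡ 52/61. 61⁻¹ ≡ 35 (mod 97), so λ ≡ 52·35 ≡ 74.
  x = λ² - 36 - 36 = 5476 - 72 ≡ 69; y = λ·(36 - 69) - 79 ≡ 1. → (69, 1)
add P: (69, 1) + (26, 96). λ = (96 - 1)/(26 - 69) ≡ 95/54 mod 97. 54⁻¹ ≡ 9 (mod 97), so λ ≡ 79.
  x = λ² - 69 - 26 = 6241 - 95 ≡ 35; y = λ·(69 - 35) - 1 ≡ 66. → (35, 66)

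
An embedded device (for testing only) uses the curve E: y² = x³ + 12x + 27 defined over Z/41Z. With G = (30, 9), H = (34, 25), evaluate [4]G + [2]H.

First 4G:
Repeated addition: build up to 4G.
2G: tangent at (30, 9): λ = (3·30² + 12)/(2·9) ≡ 6/18. 18⁻¹ ≡ 16 (mod 41), so λ ≡ 6·16 ≡ 14.
  x = λ² - 30 - 30 = 196 - 60 ≡ 13; y = λ·(30 - 13) - 9 ≡ 24. → (13, 24)
3G: (13, 24) + (30, 9). λ = (9 - 24)/(30 - 13) ≡ 26/17 mod 41. 17⁻¹ ≡ 29 (mod 41), so λ ≡ 16.
  x = λ² - 13 - 30 = 256 - 43 ≡ 8; y = λ·(13 - 8) - 24 ≡ 15. → (8, 15)
4G: (8, 15) + (30, 9). λ = (9 - 15)/(30 - 8) ≡ 35/22 mod 41. 22⁻¹ ≡ 28 (mod 41) since 22·28 = 616 ≡ 1, so λ ≡ 37.
  x = λ² - 8 - 30 = 1369 - 38 ≡ 19; y = λ·(8 - 19) - 15 ≡ 29. → (19, 29)
4G = (19, 29).
Next 2H:
Repeated addition: build up to 2H.
2H: tangent at (34, 25): λ = (3·34² + 12)/(2·25) ≡ 36/9. 9⁻¹ ≡ 32 (mod 41) since 9·32 = 288 ≡ 1, so λ ≡ 36·32 ≡ 4.
  x = λ² - 34 - 34 = 16 - 68 ≡ 30; y = λ·(34 - 30) - 25 ≡ 32. → (30, 32)
2H = (30, 32).
Finally 4G + 2H:
(19, 29) + (30, 32). λ = (32 - 29)/(30 - 19) ≡ 3/11 mod 41. 11⁻¹ ≡ 15 (mod 41), so λ ≡ 4.
  x = λ² - 19 - 30 = 16 - 49 ≡ 8; y = λ·(19 - 8) - 29 ≡ 15. → (8, 15)

(8, 15)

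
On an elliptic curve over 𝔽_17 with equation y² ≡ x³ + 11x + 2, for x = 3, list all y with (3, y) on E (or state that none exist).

none

x³ + 11x + 2 = 62 ≡ 11 (mod 17).
11 is a non-residue mod 17; no y exists.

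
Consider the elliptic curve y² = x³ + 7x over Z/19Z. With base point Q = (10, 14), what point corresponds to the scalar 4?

(17, 4)

Repeated addition: build up to 4Q.
2Q: tangent at (10, 14): λ = (3·10² + 7)/(2·14) ≡ 3/9. 9⁻¹ ≡ 17 (mod 19), so λ ≡ 3·17 ≡ 13.
  x = λ² - 10 - 10 = 169 - 20 ≡ 16; y = λ·(10 - 16) - 14 ≡ 3. → (16, 3)
3Q: (16, 3) + (10, 14). λ = (14 - 3)/(10 - 16) ≡ 11/13 mod 19. 13⁻¹ ≡ 3 (mod 19) since 13·3 = 39 ≡ 1, so λ ≡ 14.
  x = λ² - 16 - 10 = 196 - 26 ≡ 18; y = λ·(16 - 18) - 3 ≡ 7. → (18, 7)
4Q: (18, 7) + (10, 14). λ = (14 - 7)/(10 - 18) ≡ 7/11 mod 19. 11⁻¹ ≡ 7 (mod 19) since 11·7 = 77 ≡ 1, so λ ≡ 11.
  x = λ² - 18 - 10 = 121 - 28 ≡ 17; y = λ·(18 - 17) - 7 ≡ 4. → (17, 4)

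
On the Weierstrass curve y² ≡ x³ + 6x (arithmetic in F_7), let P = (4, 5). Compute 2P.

(1, 0)

tangent at (4, 5): λ = (3·4² + 6)/(2·5) ≡ 5/3. 3⁻¹ ≡ 5 (mod 7), so λ ≡ 5·5 ≡ 4.
  x = λ² - 4 - 4 = 16 - 8 ≡ 1; y = λ·(4 - 1) - 5 ≡ 0. → (1, 0)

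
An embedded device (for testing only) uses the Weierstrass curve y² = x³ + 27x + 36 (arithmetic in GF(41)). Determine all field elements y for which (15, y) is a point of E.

x³ + 27x + 36 = 3816 ≡ 3 (mod 41).
3 is a non-residue mod 41; no y exists.

none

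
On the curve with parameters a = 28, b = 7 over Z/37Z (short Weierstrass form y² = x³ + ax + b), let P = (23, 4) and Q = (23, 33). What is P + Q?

The two points share x = 23 and their y-coordinates satisfy 4 + 33 ≡ 0 (mod 37), so they are inverses. Their sum is 𝒪.

O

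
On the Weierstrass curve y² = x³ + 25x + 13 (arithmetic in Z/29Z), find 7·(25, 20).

(20, 25)

Write Q = (25, 20).
Repeated addition: build up to 7Q.
2Q: tangent at (25, 20): λ = (3·25² + 25)/(2·20) ≡ 15/11. 11⁻¹ ≡ 8 (mod 29), so λ ≡ 15·8 ≡ 4.
  x = λ² - 25 - 25 = 16 - 50 ≡ 24; y = λ·(25 - 24) - 20 ≡ 13. → (24, 13)
3Q: (24, 13) + (25, 20). λ = (20 - 13)/(25 - 24) ≡ 7/1 mod 29. 1⁻¹ ≡ 1 (mod 29) since 1·1 = 1 ≡ 1, so λ ≡ 7.
  x = λ² - 24 - 25 = 49 - 49 ≡ 0; y = λ·(24 - 0) - 13 ≡ 10. → (0, 10)
4Q: (0, 10) + (25, 20). λ = (20 - 10)/(25 - 0) ≡ 10/25 mod 29. 25⁻¹ ≡ 7 (mod 29), so λ ≡ 12.
  x = λ² - 0 - 25 = 144 - 25 ≡ 3; y = λ·(0 - 3) - 10 ≡ 12. → (3, 12)
5Q: (3, 12) + (25, 20). λ = (20 - 12)/(25 - 3) ≡ 8/22 mod 29. 22⁻¹ ≡ 4 (mod 29), so λ ≡ 3.
  x = λ² - 3 - 25 = 9 - 28 ≡ 10; y = λ·(3 - 10) - 12 ≡ 25. → (10, 25)
6Q: (10, 25) + (25, 20). λ = (20 - 25)/(25 - 10) ≡ 24/15 mod 29. 15⁻¹ ≡ 2 (mod 29) since 15·2 = 30 ≡ 1, so λ ≡ 19.
  x = λ² - 10 - 25 = 361 - 35 ≡ 7; y = λ·(10 - 7) - 25 ≡ 3. → (7, 3)
7Q: (7, 3) + (25, 20). λ = (20 - 3)/(25 - 7) ≡ 17/18 mod 29. 18⁻¹ ≡ 21 (mod 29) since 18·21 = 378 ≡ 1, so λ ≡ 9.
  x = λ² - 7 - 25 = 81 - 32 ≡ 20; y = λ·(7 - 20) - 3 ≡ 25. → (20, 25)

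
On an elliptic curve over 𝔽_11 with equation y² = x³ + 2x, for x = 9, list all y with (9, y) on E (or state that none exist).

none

x³ + 2x + 0 = 747 ≡ 10 (mod 11).
10 is a non-residue mod 11; no y exists.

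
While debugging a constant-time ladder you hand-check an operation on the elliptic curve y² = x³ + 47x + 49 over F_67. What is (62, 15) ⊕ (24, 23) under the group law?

(62, 15) + (24, 23). λ = (23 - 15)/(24 - 62) ≡ 8/29 mod 67. 29⁻¹ ≡ 37 (mod 67), so λ ≡ 28.
  x = λ² - 62 - 24 = 784 - 86 ≡ 28; y = λ·(62 - 28) - 15 ≡ 66. → (28, 66)

(28, 66)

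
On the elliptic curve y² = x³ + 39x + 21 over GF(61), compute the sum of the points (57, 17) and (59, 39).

(57, 17) + (59, 39). λ = (39 - 17)/(59 - 57) ≡ 22/2 mod 61. 2⁻¹ ≡ 31 (mod 61), so λ ≡ 11.
  x = λ² - 57 - 59 = 121 - 116 ≡ 5; y = λ·(57 - 5) - 17 ≡ 6. → (5, 6)

(5, 6)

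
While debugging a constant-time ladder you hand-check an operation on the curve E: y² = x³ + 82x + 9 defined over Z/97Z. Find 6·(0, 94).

Write G = (0, 94).
Repeated addition: build up to 6G.
2G: tangent at (0, 94): λ = (3·0² + 82)/(2·94) ≡ 82/91. 91⁻¹ ≡ 16 (mod 97) since 91·16 = 1456 ≡ 1, so λ ≡ 82·16 ≡ 51.
  x = λ² - 0 - 0 = 2601 - 0 ≡ 79; y = λ·(0 - 79) - 94 ≡ 48. → (79, 48)
3G: (79, 48) + (0, 94). λ = (94 - 48)/(0 - 79) ≡ 46/18 mod 97. 18⁻¹ ≡ 27 (mod 97) since 18·27 = 486 ≡ 1, so λ ≡ 78.
  x = λ² - 79 - 0 = 6084 - 79 ≡ 88; y = λ·(79 - 88) - 48 ≡ 26. → (88, 26)
4G: (88, 26) + (0, 94). λ = (94 - 26)/(0 - 88) ≡ 68/9 mod 97. 9⁻¹ ≡ 54 (mod 97) since 9·54 = 486 ≡ 1, so λ ≡ 83.
  x = λ² - 88 - 0 = 6889 - 88 ≡ 11; y = λ·(88 - 11) - 26 ≡ 60. → (11, 60)
5G: (11, 60) + (0, 94). λ = (94 - 60)/(0 - 11) ≡ 34/86 mod 97. 86⁻¹ ≡ 44 (mod 97), so λ ≡ 41.
  x = λ² - 11 - 0 = 1681 - 11 ≡ 21; y = λ·(11 - 21) - 60 ≡ 15. → (21, 15)
6G: (21, 15) + (0, 94). λ = (94 - 15)/(0 - 21) ≡ 79/76 mod 97. 76⁻¹ ≡ 60 (mod 97), so λ ≡ 84.
  x = λ² - 21 - 0 = 7056 - 21 ≡ 51; y = λ·(21 - 51) - 15 ≡ 84. → (51, 84)

(51, 84)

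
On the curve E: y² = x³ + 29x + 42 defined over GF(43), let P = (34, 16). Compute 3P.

Repeated addition: build up to 3P.
2P: tangent at (34, 16): λ = (3·34² + 29)/(2·16) ≡ 14/32. 32⁻¹ ≡ 39 (mod 43) since 32·39 = 1248 ≡ 1, so λ ≡ 14·39 ≡ 30.
  x = λ² - 34 - 34 = 900 - 68 ≡ 15; y = λ·(34 - 15) - 16 ≡ 38. → (15, 38)
3P: (15, 38) + (34, 16). λ = (16 - 38)/(34 - 15) ≡ 21/19 mod 43. 19⁻¹ ≡ 34 (mod 43), so λ ≡ 26.
  x = λ² - 15 - 34 = 676 - 49 ≡ 25; y = λ·(15 - 25) - 38 ≡ 3. → (25, 3)

(25, 3)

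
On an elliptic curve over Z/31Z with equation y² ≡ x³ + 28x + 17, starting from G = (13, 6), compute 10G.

(4, 21)

Repeated addition: build up to 10G.
2G: tangent at (13, 6): λ = (3·13² + 28)/(2·6) ≡ 8/12. 12⁻¹ ≡ 13 (mod 31) since 12·13 = 156 ≡ 1, so λ ≡ 8·13 ≡ 11.
  x = λ² - 13 - 13 = 121 - 26 ≡ 2; y = λ·(13 - 2) - 6 ≡ 22. → (2, 22)
3G: (2, 22) + (13, 6). λ = (6 - 22)/(13 - 2) ≡ 15/11 mod 31. 11⁻¹ ≡ 17 (mod 31) since 11·17 = 187 ≡ 1, so λ ≡ 7.
  x = λ² - 2 - 13 = 49 - 15 ≡ 3; y = λ·(2 - 3) - 22 ≡ 2. → (3, 2)
4G: (3, 2) + (13, 6). λ = (6 - 2)/(13 - 3) ≡ 4/10 mod 31. 10⁻¹ ≡ 28 (mod 31), so λ ≡ 19.
  x = λ² - 3 - 13 = 361 - 16 ≡ 4; y = λ·(3 - 4) - 2 ≡ 10. → (4, 10)
5G: (4, 10) + (13, 6). λ = (6 - 10)/(13 - 4) ≡ 27/9 mod 31. 9⁻¹ ≡ 7 (mod 31), so λ ≡ 3.
  x = λ² - 4 - 13 = 9 - 17 ≡ 23; y = λ·(4 - 23) - 10 ≡ 26. → (23, 26)
6G: (23, 26) + (13, 6). λ = (6 - 26)/(13 - 23) ≡ 11/21 mod 31. 21⁻¹ ≡ 3 (mod 31) since 21·3 = 63 ≡ 1, so λ ≡ 2.
  x = λ² - 23 - 13 = 4 - 36 ≡ 30; y = λ·(23 - 30) - 26 ≡ 22. → (30, 22)
7G: (30, 22) + (13, 6). λ = (6 - 22)/(13 - 30) ≡ 15/14 mod 31. 14⁻¹ ≡ 20 (mod 31) since 14·20 = 280 ≡ 1, so λ ≡ 21.
  x = λ² - 30 - 13 = 441 - 43 ≡ 26; y = λ·(30 - 26) - 22 ≡ 0. → (26, 0)
8G: (26, 0) + (13, 6). λ = (6 - 0)/(13 - 26) ≡ 6/18 mod 31. 18⁻¹ ≡ 19 (mod 31), so λ ≡ 21.
  x = λ² - 26 - 13 = 441 - 39 ≡ 30; y = λ·(26 - 30) - 0 ≡ 9. → (30, 9)
9G: (30, 9) + (13, 6). λ = (6 - 9)/(13 - 30) ≡ 28/14 mod 31. 14⁻¹ ≡ 20 (mod 31), so λ ≡ 2.
  x = λ² - 30 - 13 = 4 - 43 ≡ 23; y = λ·(30 - 23) - 9 ≡ 5. → (23, 5)
10G: (23, 5) + (13, 6). λ = (6 - 5)/(13 - 23) ≡ 1/21 mod 31. 21⁻¹ ≡ 3 (mod 31) since 21·3 = 63 ≡ 1, so λ ≡ 3.
  x = λ² - 23 - 13 = 9 - 36 ≡ 4; y = λ·(23 - 4) - 5 ≡ 21. → (4, 21)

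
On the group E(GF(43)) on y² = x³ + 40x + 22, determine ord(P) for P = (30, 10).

2P: tangent at (30, 10): λ = (3·30² + 40)/(2·10) ≡ 31/20. 20⁻¹ ≡ 28 (mod 43) since 20·28 = 560 ≡ 1, so λ ≡ 31·28 ≡ 8.
  x = λ² - 30 - 30 = 64 - 60 ≡ 4; y = λ·(30 - 4) - 10 ≡ 26. → (4, 26)
3P: (4, 26) + (30, 10). λ = (10 - 26)/(30 - 4) ≡ 27/26 mod 43. 26⁻¹ ≡ 5 (mod 43), so λ ≡ 6.
  x = λ² - 4 - 30 = 36 - 34 ≡ 2; y = λ·(4 - 2) - 26 ≡ 29. → (2, 29)
4P: (2, 29) + (30, 10). λ = (10 - 29)/(30 - 2) ≡ 24/28 mod 43. 28⁻¹ ≡ 20 (mod 43) since 28·20 = 560 ≡ 1, so λ ≡ 7.
  x = λ² - 2 - 30 = 49 - 32 ≡ 17; y = λ·(2 - 17) - 29 ≡ 38. → (17, 38)
5P: (17, 38) + (30, 10). λ = (10 - 38)/(30 - 17) ≡ 15/13 mod 43. 13⁻¹ ≡ 10 (mod 43) since 13·10 = 130 ≡ 1, so λ ≡ 21.
  x = λ² - 17 - 30 = 441 - 47 ≡ 7; y = λ·(17 - 7) - 38 ≡ 0. → (7, 0)
6P: (7, 0) + (30, 10). λ = (10 - 0)/(30 - 7) ≡ 10/23 mod 43. 23⁻¹ ≡ 15 (mod 43), so λ ≡ 21.
  x = λ² - 7 - 30 = 441 - 37 ≡ 17; y = λ·(7 - 17) - 0 ≡ 5. → (17, 5)
7P: (17, 5) + (30, 10). λ = (10 - 5)/(30 - 17) ≡ 5/13 mod 43. 13⁻¹ ≡ 10 (mod 43), so λ ≡ 7.
  x = λ² - 17 - 30 = 49 - 47 ≡ 2; y = λ·(17 - 2) - 5 ≡ 14. → (2, 14)
8P: (2, 14) + (30, 10). λ = (10 - 14)/(30 - 2) ≡ 39/28 mod 43. 28⁻¹ ≡ 20 (mod 43), so λ ≡ 6.
  x = λ² - 2 - 30 = 36 - 32 ≡ 4; y = λ·(2 - 4) - 14 ≡ 17. → (4, 17)
9P: (4, 17) + (30, 10). λ = (10 - 17)/(30 - 4) ≡ 36/26 mod 43. 26⁻¹ ≡ 5 (mod 43) since 26·5 = 130 ≡ 1, so λ ≡ 8.
  x = λ² - 4 - 30 = 64 - 34 ≡ 30; y = λ·(4 - 30) - 17 ≡ 33. → (30, 33)
10P: (30, 33) + (30, 10): same x and y₁ ≡ -y₂, so the sum is O.
10P = O, so the order is 10.

10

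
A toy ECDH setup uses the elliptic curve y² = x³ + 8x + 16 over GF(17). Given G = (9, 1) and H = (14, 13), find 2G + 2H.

(6, 12)

First 2G:
Repeated addition: build up to 2G.
2G: tangent at (9, 1): λ = (3·9² + 8)/(2·1) ≡ 13/2. 2⁻¹ ≡ 9 (mod 17) since 2·9 = 18 ≡ 1, so λ ≡ 13·9 ≡ 15.
  x = λ² - 9 - 9 = 225 - 18 ≡ 3; y = λ·(9 - 3) - 1 ≡ 4. → (3, 4)
2G = (3, 4).
Next 2H:
Repeated addition: build up to 2H.
2H: tangent at (14, 13): λ = (3·14² + 8)/(2·13) ≡ 1/9. 9⁻¹ ≡ 2 (mod 17), so λ ≡ 1·2 ≡ 2.
  x = λ² - 14 - 14 = 4 - 28 ≡ 10; y = λ·(14 - 10) - 13 ≡ 12. → (10, 12)
2H = (10, 12).
Finally 2G + 2H:
(3, 4) + (10, 12). λ = (12 - 4)/(10 - 3) ≡ 8/7 mod 17. 7⁻¹ ≡ 5 (mod 17) since 7·5 = 35 ≡ 1, so λ ≡ 6.
  x = λ² - 3 - 10 = 36 - 13 ≡ 6; y = λ·(3 - 6) - 4 ≡ 12. → (6, 12)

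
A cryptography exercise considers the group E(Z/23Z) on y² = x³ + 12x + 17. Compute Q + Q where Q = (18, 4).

tangent at (18, 4): λ = (3·18² + 12)/(2·4) ≡ 18/8. 8⁻¹ ≡ 3 (mod 23) since 8·3 = 24 ≡ 1, so λ ≡ 18·3 ≡ 8.
  x = λ² - 18 - 18 = 64 - 36 ≡ 5; y = λ·(18 - 5) - 4 ≡ 8. → (5, 8)

(5, 8)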